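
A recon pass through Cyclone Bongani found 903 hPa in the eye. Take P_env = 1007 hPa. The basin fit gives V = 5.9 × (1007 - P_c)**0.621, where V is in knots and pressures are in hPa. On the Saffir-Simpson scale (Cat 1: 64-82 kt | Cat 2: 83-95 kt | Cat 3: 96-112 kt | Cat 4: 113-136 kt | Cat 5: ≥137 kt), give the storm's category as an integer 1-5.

3

ΔP = 1007 − 903 = 104 hPa.
V ≈ 5.9 × 104^0.621 = 5.9 × 17.89 ≈ 106 kt.
106 kt falls in the Category 3 band.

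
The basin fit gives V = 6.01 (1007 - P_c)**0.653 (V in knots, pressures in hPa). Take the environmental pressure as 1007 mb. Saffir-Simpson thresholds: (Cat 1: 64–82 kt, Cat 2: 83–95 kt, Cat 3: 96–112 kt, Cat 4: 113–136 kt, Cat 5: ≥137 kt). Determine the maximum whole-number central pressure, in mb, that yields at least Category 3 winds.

937 mb

Category 3 begins at V = 96 kt.
Required ΔP = (96/6.01)^(1/0.653) = 15.973^1.531 ≈ 69.64 mb.
P_c ≤ 1007 − 69.64 = 937.36, so the highest integer P_c is 937 mb.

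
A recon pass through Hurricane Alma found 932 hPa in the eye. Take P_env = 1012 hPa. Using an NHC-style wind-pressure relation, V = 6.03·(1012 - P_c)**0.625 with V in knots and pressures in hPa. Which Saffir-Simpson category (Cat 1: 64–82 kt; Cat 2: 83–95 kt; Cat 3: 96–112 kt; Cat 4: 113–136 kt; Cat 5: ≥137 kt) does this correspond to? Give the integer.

ΔP = 1012 − 932 = 80 hPa.
V ≈ 6.03 × 80^0.625 = 6.03 × 15.47 ≈ 93 kt.
93 kt falls in the Category 2 band.

2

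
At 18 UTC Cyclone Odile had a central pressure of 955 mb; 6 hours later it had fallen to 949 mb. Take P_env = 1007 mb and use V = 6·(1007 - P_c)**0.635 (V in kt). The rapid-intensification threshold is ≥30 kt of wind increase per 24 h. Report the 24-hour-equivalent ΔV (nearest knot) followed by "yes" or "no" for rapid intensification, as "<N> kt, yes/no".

V₁: ΔP = 52, V ≈ 6 × 52^0.635 ≈ 73.76 kt.
V₂: ΔP = 58, V ≈ 6 × 58^0.635 ≈ 79.05 kt.
ΔV over 6 h = 5.29 kt → 24 h equivalent = 5.29 × 24/6 ≈ 21.16 kt.
21 kt < 30 kt ⇒ not rapid intensification.

21 kt, no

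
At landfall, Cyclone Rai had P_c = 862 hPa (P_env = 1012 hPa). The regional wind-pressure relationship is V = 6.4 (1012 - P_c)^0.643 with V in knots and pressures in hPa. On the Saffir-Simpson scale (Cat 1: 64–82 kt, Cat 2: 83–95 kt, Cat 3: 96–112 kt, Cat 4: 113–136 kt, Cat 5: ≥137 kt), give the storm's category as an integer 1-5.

ΔP = 1012 − 862 = 150 hPa.
V ≈ 6.4 × 150^0.643 = 6.4 × 25.07 ≈ 160 kt.
160 kt falls in the Category 5 band.

5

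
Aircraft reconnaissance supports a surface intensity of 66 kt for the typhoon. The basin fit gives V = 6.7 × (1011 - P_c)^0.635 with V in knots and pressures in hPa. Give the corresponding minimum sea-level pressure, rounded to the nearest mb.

ΔP = (V / 6.7)^(1/0.635) = (66/6.7)^1.575.
66/6.7 = 9.851; 9.851^1.575 ≈ 36.69 mb.
P_c = 1011 − 36.69 = 974.31 ≈ 974 mb.

974 mb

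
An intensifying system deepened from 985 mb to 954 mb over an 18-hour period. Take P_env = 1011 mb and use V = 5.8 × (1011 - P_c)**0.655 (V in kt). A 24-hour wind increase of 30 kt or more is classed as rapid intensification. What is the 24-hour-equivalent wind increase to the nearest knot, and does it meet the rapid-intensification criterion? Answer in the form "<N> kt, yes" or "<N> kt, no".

V₁: ΔP = 26, V ≈ 5.8 × 26^0.655 ≈ 49.00 kt.
V₂: ΔP = 57, V ≈ 5.8 × 57^0.655 ≈ 81.95 kt.
ΔV over 18 h = 32.95 kt → 24 h equivalent = 32.95 × 24/18 ≈ 43.93 kt.
44 kt ≥ 30 kt ⇒ rapid intensification.

44 kt, yes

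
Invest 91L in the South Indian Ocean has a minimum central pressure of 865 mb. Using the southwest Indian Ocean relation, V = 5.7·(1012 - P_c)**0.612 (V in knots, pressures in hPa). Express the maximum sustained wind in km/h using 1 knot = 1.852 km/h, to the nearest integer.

ΔP = 1012 − 865 = 147 mb.
V ≈ 5.7 × 147^0.612 = 5.7 × 21.203 ≈ 120.857 kt.
120.857 × 1.852 ≈ 223.83 km/h → 224 km/h.

224 km/h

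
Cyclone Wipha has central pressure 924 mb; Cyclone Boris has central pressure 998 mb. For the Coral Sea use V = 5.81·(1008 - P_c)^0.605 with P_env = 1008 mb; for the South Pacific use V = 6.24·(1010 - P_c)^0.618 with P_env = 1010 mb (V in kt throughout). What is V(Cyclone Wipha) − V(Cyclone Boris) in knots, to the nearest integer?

56 kt

Cyclone Wipha: ΔP = 84; V ≈ 5.81 × 84^0.605 ≈ 84.79 kt.
Cyclone Boris: ΔP = 12; V ≈ 6.24 × 12^0.618 ≈ 28.98 kt.
Difference ≈ 84.79 − 28.98 = 55.81 → 56 kt.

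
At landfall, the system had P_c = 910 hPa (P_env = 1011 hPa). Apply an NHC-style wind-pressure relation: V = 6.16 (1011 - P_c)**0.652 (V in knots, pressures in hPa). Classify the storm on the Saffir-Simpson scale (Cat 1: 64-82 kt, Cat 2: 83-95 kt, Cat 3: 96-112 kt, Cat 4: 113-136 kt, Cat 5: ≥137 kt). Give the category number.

4

ΔP = 1011 − 910 = 101 hPa.
V ≈ 6.16 × 101^0.652 = 6.16 × 20.27 ≈ 125 kt.
125 kt falls in the Category 4 band.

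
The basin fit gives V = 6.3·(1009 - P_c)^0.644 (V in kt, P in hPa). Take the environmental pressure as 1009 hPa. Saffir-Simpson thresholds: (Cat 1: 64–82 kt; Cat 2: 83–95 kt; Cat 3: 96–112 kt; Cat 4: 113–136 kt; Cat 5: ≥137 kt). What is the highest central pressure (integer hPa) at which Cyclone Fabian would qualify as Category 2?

Category 2 begins at V = 83 kt.
Required ΔP = (83/6.3)^(1/0.644) = 13.175^1.553 ≈ 54.79 hPa.
P_c ≤ 1009 − 54.79 = 954.21, so the highest integer P_c is 954 hPa.

954 hPa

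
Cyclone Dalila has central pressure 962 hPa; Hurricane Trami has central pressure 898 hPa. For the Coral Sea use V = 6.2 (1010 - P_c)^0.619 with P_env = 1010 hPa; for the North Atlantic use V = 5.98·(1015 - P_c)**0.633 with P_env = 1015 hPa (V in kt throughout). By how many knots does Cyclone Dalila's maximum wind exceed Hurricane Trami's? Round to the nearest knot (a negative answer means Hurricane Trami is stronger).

-54 kt

Cyclone Dalila: ΔP = 48; V ≈ 6.2 × 48^0.619 ≈ 68.09 kt.
Hurricane Trami: ΔP = 117; V ≈ 5.98 × 117^0.633 ≈ 121.86 kt.
Difference ≈ 68.09 − 121.86 = -53.77 → -54 kt.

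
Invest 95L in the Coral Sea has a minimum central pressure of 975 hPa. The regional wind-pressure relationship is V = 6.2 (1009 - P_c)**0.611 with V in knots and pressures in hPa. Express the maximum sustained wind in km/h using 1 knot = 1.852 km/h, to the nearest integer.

99 km/h

ΔP = 1009 − 975 = 34 hPa.
V ≈ 6.2 × 34^0.611 = 6.2 × 8.624 ≈ 53.472 kt.
53.472 × 1.852 ≈ 99.03 km/h → 99 km/h.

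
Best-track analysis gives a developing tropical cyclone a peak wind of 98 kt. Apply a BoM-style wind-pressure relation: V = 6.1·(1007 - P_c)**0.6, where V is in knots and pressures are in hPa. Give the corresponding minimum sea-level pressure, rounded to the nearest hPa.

ΔP = (V / 6.1)^(1/0.6) = (98/6.1)^1.667.
98/6.1 = 16.066; 16.066^1.667 ≈ 102.29 hPa.
P_c = 1007 − 102.29 = 904.71 ≈ 905 hPa.

905 hPa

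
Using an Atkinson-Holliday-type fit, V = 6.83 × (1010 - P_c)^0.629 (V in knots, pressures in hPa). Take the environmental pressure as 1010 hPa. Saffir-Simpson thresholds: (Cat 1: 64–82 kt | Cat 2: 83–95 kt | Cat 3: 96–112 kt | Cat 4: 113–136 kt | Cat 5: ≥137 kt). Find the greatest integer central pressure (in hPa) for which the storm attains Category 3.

Category 3 begins at V = 96 kt.
Required ΔP = (96/6.83)^(1/0.629) = 14.056^1.590 ≈ 66.82 hPa.
P_c ≤ 1010 − 66.82 = 943.18, so the highest integer P_c is 943 hPa.

943 hPa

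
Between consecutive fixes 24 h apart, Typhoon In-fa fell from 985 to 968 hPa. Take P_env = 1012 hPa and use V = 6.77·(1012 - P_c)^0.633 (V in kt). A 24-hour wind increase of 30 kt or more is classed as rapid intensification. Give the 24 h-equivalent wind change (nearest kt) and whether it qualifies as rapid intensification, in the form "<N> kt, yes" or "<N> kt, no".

20 kt, no

V₁: ΔP = 27, V ≈ 6.77 × 27^0.633 ≈ 54.53 kt.
V₂: ΔP = 44, V ≈ 6.77 × 44^0.633 ≈ 74.28 kt.
ΔV over 24 h = 19.75 kt → 24 h equivalent = 19.75 × 24/24 ≈ 19.75 kt.
20 kt < 30 kt ⇒ not rapid intensification.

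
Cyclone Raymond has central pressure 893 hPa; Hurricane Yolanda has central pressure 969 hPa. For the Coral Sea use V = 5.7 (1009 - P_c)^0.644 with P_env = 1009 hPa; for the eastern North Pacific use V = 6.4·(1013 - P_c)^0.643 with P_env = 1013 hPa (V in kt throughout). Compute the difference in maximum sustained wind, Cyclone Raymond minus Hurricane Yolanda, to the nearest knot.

Cyclone Raymond: ΔP = 116; V ≈ 5.7 × 116^0.644 ≈ 121.73 kt.
Hurricane Yolanda: ΔP = 44; V ≈ 6.4 × 44^0.643 ≈ 72.93 kt.
Difference ≈ 121.73 − 72.93 = 48.80 → 49 kt.

49 kt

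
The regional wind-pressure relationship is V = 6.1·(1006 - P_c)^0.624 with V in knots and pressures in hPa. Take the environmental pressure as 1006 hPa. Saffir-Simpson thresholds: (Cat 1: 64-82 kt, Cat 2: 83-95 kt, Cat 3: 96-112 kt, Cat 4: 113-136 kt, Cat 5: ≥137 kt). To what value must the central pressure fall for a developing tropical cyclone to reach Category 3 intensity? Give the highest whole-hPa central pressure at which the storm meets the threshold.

923 hPa

Category 3 begins at V = 96 kt.
Required ΔP = (96/6.1)^(1/0.624) = 15.738^1.603 ≈ 82.83 hPa.
P_c ≤ 1006 − 82.83 = 923.17, so the highest integer P_c is 923 hPa.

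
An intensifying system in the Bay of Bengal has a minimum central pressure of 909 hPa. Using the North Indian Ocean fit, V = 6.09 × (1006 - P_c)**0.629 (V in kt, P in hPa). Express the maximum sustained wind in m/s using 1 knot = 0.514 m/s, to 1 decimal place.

ΔP = 1006 − 909 = 97 hPa.
V ≈ 6.09 × 97^0.629 = 6.09 × 17.770 ≈ 108.217 kt.
108.217 × 0.514 ≈ 55.62 m/s → 55.6 m/s.

55.6 m/s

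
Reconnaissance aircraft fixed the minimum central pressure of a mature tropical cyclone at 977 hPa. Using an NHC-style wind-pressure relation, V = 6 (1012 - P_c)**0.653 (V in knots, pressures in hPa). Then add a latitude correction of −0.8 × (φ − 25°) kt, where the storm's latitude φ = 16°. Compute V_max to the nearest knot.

68 kt

ΔP = 1012 − 977 = 35 hPa.
35^0.653 ≈ 10.192.
V ≈ 6 × 10.192 ≈ 61.2 kt.
Latitude correction: −0.8 × (16 − 25) = 7.2 kt.
Corrected V ≈ 68.4 kt → 68 kt.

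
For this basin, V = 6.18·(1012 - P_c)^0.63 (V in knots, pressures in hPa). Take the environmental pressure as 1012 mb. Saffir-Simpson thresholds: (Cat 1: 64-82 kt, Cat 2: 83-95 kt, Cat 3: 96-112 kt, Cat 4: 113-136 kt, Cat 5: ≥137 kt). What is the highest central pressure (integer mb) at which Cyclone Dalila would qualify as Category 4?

911 mb

Category 4 begins at V = 113 kt.
Required ΔP = (113/6.18)^(1/0.63) = 18.285^1.587 ≈ 100.77 mb.
P_c ≤ 1012 − 100.77 = 911.23, so the highest integer P_c is 911 mb.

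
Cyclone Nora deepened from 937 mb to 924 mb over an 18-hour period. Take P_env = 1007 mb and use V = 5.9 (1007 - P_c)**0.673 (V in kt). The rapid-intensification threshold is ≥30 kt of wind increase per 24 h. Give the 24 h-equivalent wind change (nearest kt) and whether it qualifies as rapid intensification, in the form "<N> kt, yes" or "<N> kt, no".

V₁: ΔP = 70, V ≈ 5.9 × 70^0.673 ≈ 102.94 kt.
V₂: ΔP = 83, V ≈ 5.9 × 83^0.673 ≈ 115.45 kt.
ΔV over 18 h = 12.51 kt → 24 h equivalent = 12.51 × 24/18 ≈ 16.68 kt.
17 kt < 30 kt ⇒ not rapid intensification.

17 kt, no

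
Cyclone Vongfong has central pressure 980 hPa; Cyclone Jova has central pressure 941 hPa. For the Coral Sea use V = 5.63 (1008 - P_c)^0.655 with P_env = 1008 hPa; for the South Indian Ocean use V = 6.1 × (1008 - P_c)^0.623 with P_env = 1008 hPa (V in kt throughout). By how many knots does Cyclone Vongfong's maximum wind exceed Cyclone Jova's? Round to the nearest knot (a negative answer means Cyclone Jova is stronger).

Cyclone Vongfong: ΔP = 28; V ≈ 5.63 × 28^0.655 ≈ 49.93 kt.
Cyclone Jova: ΔP = 67; V ≈ 6.1 × 67^0.623 ≈ 83.75 kt.
Difference ≈ 49.93 − 83.75 = -33.82 → -34 kt.

-34 kt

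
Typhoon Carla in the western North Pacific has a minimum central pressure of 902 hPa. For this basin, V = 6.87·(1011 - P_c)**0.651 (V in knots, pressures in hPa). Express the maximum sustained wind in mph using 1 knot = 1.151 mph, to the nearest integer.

ΔP = 1011 − 902 = 109 hPa.
V ≈ 6.87 × 109^0.651 = 6.87 × 21.201 ≈ 145.654 kt.
145.654 × 1.151 ≈ 167.65 mph → 168 mph.

168 mph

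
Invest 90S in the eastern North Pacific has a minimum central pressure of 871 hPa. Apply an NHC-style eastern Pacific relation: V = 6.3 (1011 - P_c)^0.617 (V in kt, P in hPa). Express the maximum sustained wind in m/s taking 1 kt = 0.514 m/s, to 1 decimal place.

68.3 m/s

ΔP = 1011 − 871 = 140 hPa.
V ≈ 6.3 × 140^0.617 = 6.3 × 21.094 ≈ 132.893 kt.
132.893 × 0.514 ≈ 68.31 m/s → 68.3 m/s.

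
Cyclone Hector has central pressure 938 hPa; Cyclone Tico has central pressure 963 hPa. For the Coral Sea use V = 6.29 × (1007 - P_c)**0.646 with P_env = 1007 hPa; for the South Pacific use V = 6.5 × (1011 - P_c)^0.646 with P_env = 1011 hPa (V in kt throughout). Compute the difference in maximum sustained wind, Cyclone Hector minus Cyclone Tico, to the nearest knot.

Cyclone Hector: ΔP = 69; V ≈ 6.29 × 69^0.646 ≈ 96.95 kt.
Cyclone Tico: ΔP = 48; V ≈ 6.5 × 48^0.646 ≈ 79.25 kt.
Difference ≈ 96.95 − 79.25 = 17.70 → 18 kt.

18 kt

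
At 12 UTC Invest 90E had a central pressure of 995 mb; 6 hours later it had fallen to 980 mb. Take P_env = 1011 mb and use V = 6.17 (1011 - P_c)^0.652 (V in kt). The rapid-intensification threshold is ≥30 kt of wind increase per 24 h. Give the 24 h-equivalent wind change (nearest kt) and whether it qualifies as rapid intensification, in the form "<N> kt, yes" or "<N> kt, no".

V₁: ΔP = 16, V ≈ 6.17 × 16^0.652 ≈ 37.62 kt.
V₂: ΔP = 31, V ≈ 6.17 × 31^0.652 ≈ 57.90 kt.
ΔV over 6 h = 20.28 kt → 24 h equivalent = 20.28 × 24/6 ≈ 81.12 kt.
81 kt ≥ 30 kt ⇒ rapid intensification.

81 kt, yes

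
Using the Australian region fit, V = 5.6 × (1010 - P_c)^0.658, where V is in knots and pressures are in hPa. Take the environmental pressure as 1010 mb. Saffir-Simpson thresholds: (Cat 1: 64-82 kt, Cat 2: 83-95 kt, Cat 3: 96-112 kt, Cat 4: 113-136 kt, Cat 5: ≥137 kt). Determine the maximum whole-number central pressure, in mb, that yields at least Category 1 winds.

Category 1 begins at V = 64 kt.
Required ΔP = (64/5.6)^(1/0.658) = 11.429^1.520 ≈ 40.54 mb.
P_c ≤ 1010 − 40.54 = 969.46, so the highest integer P_c is 969 mb.

969 mb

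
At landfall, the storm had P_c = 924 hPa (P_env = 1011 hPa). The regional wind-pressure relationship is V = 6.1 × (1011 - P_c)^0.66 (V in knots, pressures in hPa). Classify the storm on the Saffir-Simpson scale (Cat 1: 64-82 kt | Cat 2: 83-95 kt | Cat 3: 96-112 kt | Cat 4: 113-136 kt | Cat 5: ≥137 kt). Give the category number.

ΔP = 1011 − 924 = 87 hPa.
V ≈ 6.1 × 87^0.66 = 6.1 × 19.06 ≈ 116 kt.
116 kt falls in the Category 4 band.

4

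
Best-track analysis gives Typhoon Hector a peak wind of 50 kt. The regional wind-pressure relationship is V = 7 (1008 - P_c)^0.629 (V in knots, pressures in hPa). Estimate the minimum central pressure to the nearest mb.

ΔP = (V / 7)^(1/0.629) = (50/7)^1.590.
50/7 = 7.143; 7.143^1.590 ≈ 22.78 mb.
P_c = 1008 − 22.78 = 985.22 ≈ 985 mb.

985 mb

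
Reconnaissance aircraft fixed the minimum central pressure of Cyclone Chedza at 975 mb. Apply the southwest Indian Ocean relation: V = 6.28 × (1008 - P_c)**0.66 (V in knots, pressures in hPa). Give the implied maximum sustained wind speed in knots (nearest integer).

63 kt

ΔP = 1008 − 975 = 33 mb.
33^0.66 ≈ 10.051.
V ≈ 6.28 × 10.051 ≈ 63.1 kt.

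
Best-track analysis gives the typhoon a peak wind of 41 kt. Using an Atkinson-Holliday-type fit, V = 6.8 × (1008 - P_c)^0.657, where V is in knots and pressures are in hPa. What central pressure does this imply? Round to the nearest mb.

ΔP = (V / 6.8)^(1/0.657) = (41/6.8)^1.522.
41/6.8 = 6.029; 6.029^1.522 ≈ 15.40 mb.
P_c = 1008 − 15.40 = 992.60 ≈ 993 mb.

993 mb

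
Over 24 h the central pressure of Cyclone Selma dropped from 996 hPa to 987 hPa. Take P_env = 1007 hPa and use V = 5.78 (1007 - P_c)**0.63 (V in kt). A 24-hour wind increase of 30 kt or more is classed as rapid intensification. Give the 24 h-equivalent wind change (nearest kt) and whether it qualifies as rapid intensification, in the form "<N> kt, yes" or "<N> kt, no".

V₁: ΔP = 11, V ≈ 5.78 × 11^0.63 ≈ 26.18 kt.
V₂: ΔP = 20, V ≈ 5.78 × 20^0.63 ≈ 38.16 kt.
ΔV over 24 h = 11.98 kt → 24 h equivalent = 11.98 × 24/24 ≈ 11.98 kt.
12 kt < 30 kt ⇒ not rapid intensification.

12 kt, no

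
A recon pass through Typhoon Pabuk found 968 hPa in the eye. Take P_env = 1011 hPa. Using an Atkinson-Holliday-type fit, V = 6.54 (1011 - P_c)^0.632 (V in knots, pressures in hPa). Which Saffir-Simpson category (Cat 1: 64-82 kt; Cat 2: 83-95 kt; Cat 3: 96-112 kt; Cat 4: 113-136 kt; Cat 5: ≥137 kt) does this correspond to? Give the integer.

ΔP = 1011 − 968 = 43 hPa.
V ≈ 6.54 × 43^0.632 = 6.54 × 10.77 ≈ 70 kt.
70 kt falls in the Category 1 band.

1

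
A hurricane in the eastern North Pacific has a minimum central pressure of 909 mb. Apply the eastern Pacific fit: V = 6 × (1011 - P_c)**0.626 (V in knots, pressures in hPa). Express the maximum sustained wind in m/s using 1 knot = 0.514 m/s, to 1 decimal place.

ΔP = 1011 − 909 = 102 mb.
V ≈ 6 × 102^0.626 = 6 × 18.088 ≈ 108.526 kt.
108.526 × 0.514 ≈ 55.78 m/s → 55.8 m/s.

55.8 m/s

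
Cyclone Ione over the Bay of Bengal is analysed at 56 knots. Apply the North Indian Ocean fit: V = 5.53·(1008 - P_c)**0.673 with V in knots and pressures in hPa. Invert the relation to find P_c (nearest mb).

977 mb

ΔP = (V / 5.53)^(1/0.673) = (56/5.53)^1.486.
56/5.53 = 10.127; 10.127^1.486 ≈ 31.19 mb.
P_c = 1008 − 31.19 = 976.81 ≈ 977 mb.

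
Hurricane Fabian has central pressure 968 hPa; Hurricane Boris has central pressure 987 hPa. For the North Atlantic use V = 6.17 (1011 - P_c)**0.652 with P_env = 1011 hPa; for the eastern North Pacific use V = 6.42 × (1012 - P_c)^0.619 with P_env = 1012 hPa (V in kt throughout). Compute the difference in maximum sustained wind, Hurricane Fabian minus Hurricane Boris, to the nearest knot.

Hurricane Fabian: ΔP = 43; V ≈ 6.17 × 43^0.652 ≈ 71.66 kt.
Hurricane Boris: ΔP = 25; V ≈ 6.42 × 25^0.619 ≈ 47.08 kt.
Difference ≈ 71.66 − 47.08 = 24.58 → 25 kt.

25 kt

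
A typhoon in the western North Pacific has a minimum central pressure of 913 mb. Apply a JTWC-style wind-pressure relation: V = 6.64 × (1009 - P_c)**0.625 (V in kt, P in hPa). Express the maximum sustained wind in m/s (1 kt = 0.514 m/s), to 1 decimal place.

ΔP = 1009 − 913 = 96 mb.
V ≈ 6.64 × 96^0.625 = 6.64 × 17.335 ≈ 115.103 kt.
115.103 × 0.514 ≈ 59.16 m/s → 59.2 m/s.

59.2 m/s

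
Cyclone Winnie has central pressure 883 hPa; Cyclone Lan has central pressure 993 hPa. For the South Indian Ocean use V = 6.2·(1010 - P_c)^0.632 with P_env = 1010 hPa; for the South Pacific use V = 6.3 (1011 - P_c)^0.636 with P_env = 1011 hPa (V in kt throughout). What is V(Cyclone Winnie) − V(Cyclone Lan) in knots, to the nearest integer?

Cyclone Winnie: ΔP = 127; V ≈ 6.2 × 127^0.632 ≈ 132.43 kt.
Cyclone Lan: ΔP = 18; V ≈ 6.3 × 18^0.636 ≈ 39.60 kt.
Difference ≈ 132.43 − 39.60 = 92.83 → 93 kt.

93 kt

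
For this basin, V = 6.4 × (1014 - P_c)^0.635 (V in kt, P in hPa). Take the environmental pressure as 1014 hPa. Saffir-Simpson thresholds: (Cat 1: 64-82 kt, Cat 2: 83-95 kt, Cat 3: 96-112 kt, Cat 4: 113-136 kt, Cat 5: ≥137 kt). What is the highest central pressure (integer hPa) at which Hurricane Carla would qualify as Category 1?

976 hPa

Category 1 begins at V = 64 kt.
Required ΔP = (64/6.4)^(1/0.635) = 10.000^1.575 ≈ 37.57 hPa.
P_c ≤ 1014 − 37.57 = 976.43, so the highest integer P_c is 976 hPa.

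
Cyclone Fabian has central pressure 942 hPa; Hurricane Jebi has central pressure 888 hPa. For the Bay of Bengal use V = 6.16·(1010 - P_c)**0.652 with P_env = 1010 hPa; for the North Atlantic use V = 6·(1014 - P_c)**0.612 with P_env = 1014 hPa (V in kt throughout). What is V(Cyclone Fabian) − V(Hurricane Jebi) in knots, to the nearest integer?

-19 kt

Cyclone Fabian: ΔP = 68; V ≈ 6.16 × 68^0.652 ≈ 96.47 kt.
Hurricane Jebi: ΔP = 126; V ≈ 6 × 126^0.612 ≈ 115.77 kt.
Difference ≈ 96.47 − 115.77 = -19.30 → -19 kt.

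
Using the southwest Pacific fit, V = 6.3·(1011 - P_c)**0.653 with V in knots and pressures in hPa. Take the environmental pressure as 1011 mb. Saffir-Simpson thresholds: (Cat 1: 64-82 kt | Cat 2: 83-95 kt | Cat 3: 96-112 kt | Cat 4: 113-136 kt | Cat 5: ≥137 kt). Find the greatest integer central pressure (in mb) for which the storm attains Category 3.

Category 3 begins at V = 96 kt.
Required ΔP = (96/6.3)^(1/0.653) = 15.238^1.531 ≈ 64.79 mb.
P_c ≤ 1011 − 64.79 = 946.21, so the highest integer P_c is 946 mb.

946 mb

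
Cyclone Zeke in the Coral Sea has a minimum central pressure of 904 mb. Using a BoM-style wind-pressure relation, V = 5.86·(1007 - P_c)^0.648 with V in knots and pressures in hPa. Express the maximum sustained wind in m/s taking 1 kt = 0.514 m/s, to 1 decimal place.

ΔP = 1007 − 904 = 103 mb.
V ≈ 5.86 × 103^0.648 = 5.86 × 20.152 ≈ 118.091 kt.
118.091 × 0.514 ≈ 60.70 m/s → 60.7 m/s.

60.7 m/s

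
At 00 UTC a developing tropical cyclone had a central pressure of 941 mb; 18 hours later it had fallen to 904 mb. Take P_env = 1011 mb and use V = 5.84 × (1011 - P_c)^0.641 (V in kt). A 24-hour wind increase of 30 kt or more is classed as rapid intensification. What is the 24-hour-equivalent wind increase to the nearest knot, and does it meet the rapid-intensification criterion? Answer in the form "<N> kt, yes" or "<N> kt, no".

37 kt, yes

V₁: ΔP = 70, V ≈ 5.84 × 70^0.641 ≈ 88.94 kt.
V₂: ΔP = 107, V ≈ 5.84 × 107^0.641 ≈ 116.75 kt.
ΔV over 18 h = 27.81 kt → 24 h equivalent = 27.81 × 24/18 ≈ 37.08 kt.
37 kt ≥ 30 kt ⇒ rapid intensification.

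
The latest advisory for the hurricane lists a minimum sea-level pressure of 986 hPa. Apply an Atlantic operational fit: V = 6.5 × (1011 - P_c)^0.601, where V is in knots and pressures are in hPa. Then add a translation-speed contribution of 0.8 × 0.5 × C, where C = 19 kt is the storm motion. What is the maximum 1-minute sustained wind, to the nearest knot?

53 kt

ΔP = 1011 − 986 = 25 hPa.
25^0.601 ≈ 6.921.
V ≈ 6.5 × 6.921 ≈ 45.0 kt.
Translation term: 0.8 × 0.5 × 19 = 7.6 kt.
Corrected V ≈ 52.6 kt → 53 kt.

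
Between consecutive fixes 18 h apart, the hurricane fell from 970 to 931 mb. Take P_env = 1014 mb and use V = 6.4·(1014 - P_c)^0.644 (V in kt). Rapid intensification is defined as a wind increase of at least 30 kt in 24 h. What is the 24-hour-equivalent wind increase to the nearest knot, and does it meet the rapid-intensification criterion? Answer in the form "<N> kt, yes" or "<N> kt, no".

V₁: ΔP = 44, V ≈ 6.4 × 44^0.644 ≈ 73.21 kt.
V₂: ΔP = 83, V ≈ 6.4 × 83^0.644 ≈ 110.17 kt.
ΔV over 18 h = 36.96 kt → 24 h equivalent = 36.96 × 24/18 ≈ 49.28 kt.
49 kt ≥ 30 kt ⇒ rapid intensification.

49 kt, yes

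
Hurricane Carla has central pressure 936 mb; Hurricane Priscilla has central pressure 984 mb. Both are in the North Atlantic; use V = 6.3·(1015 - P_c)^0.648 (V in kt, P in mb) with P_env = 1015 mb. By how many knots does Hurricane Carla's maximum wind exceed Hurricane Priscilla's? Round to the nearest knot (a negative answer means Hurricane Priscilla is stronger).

49 kt

Hurricane Carla: ΔP = 79; V ≈ 6.3 × 79^0.648 ≈ 106.91 kt.
Hurricane Priscilla: ΔP = 31; V ≈ 6.3 × 31^0.648 ≈ 58.31 kt.
Difference ≈ 106.91 − 58.31 = 48.60 → 49 kt.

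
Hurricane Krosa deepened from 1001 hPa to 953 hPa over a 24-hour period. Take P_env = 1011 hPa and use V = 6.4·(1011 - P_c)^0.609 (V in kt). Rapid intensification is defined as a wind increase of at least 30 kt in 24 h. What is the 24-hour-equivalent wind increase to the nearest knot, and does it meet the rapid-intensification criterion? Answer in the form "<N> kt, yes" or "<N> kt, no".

V₁: ΔP = 10, V ≈ 6.4 × 10^0.609 ≈ 26.01 kt.
V₂: ΔP = 58, V ≈ 6.4 × 58^0.609 ≈ 75.88 kt.
ΔV over 24 h = 49.87 kt → 24 h equivalent = 49.87 × 24/24 ≈ 49.87 kt.
50 kt ≥ 30 kt ⇒ rapid intensification.

50 kt, yes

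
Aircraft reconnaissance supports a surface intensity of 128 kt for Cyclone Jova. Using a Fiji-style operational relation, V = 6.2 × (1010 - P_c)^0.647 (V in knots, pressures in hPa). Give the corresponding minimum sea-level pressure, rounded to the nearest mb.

ΔP = (V / 6.2)^(1/0.647) = (128/6.2)^1.546.
128/6.2 = 20.645; 20.645^1.546 ≈ 107.69 mb.
P_c = 1010 − 107.69 = 902.31 ≈ 902 mb.

902 mb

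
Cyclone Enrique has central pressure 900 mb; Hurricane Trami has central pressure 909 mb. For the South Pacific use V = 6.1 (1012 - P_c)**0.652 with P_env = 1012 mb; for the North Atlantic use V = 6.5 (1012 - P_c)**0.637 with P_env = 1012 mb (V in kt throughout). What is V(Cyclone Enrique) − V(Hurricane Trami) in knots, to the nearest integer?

8 kt

Cyclone Enrique: ΔP = 112; V ≈ 6.1 × 112^0.652 ≈ 132.26 kt.
Hurricane Trami: ΔP = 103; V ≈ 6.5 × 103^0.637 ≈ 124.48 kt.
Difference ≈ 132.26 − 124.48 = 7.78 → 8 kt.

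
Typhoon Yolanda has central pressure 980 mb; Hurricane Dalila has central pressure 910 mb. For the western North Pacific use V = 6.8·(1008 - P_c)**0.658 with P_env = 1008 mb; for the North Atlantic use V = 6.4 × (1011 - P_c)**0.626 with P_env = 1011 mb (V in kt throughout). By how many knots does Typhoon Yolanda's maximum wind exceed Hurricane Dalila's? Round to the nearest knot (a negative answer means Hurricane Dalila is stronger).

Typhoon Yolanda: ΔP = 28; V ≈ 6.8 × 28^0.658 ≈ 60.92 kt.
Hurricane Dalila: ΔP = 101; V ≈ 6.4 × 101^0.626 ≈ 115.05 kt.
Difference ≈ 60.92 − 115.05 = -54.13 → -54 kt.

-54 kt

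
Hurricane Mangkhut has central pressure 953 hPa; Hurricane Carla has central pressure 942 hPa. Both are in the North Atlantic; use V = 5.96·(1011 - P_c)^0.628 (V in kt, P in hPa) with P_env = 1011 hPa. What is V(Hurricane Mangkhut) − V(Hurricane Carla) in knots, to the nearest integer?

Hurricane Mangkhut: ΔP = 58; V ≈ 5.96 × 58^0.628 ≈ 76.33 kt.
Hurricane Carla: ΔP = 69; V ≈ 5.96 × 69^0.628 ≈ 85.12 kt.
Difference ≈ 76.33 − 85.12 = -8.79 → -9 kt.

-9 kt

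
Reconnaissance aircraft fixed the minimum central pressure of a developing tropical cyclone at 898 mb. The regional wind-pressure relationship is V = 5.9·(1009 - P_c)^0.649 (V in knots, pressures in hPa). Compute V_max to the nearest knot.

125 kt

ΔP = 1009 − 898 = 111 mb.
111^0.649 ≈ 21.253.
V ≈ 5.9 × 21.253 ≈ 125.4 kt.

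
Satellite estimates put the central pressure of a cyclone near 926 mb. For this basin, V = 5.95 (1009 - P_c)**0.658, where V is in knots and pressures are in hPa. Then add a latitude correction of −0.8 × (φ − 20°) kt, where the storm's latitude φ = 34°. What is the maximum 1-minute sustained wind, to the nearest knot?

98 kt

ΔP = 1009 − 926 = 83 mb.
83^0.658 ≈ 18.313.
V ≈ 5.95 × 18.313 ≈ 109.0 kt.
Latitude correction: −0.8 × (34 − 20) = -11.2 kt.
Corrected V ≈ 97.8 kt → 98 kt.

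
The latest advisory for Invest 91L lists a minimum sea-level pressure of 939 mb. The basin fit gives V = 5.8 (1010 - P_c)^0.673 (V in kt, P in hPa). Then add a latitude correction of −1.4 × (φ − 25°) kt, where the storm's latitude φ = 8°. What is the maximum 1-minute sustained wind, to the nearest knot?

ΔP = 1010 − 939 = 71 mb.
71^0.673 ≈ 17.616.
V ≈ 5.8 × 17.616 ≈ 102.2 kt.
Latitude correction: −1.4 × (8 − 25) = 23.8 kt.
Corrected V ≈ 126 kt → 126 kt.

126 kt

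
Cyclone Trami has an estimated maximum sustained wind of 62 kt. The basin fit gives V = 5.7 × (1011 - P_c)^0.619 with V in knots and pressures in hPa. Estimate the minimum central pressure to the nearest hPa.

964 hPa

ΔP = (V / 5.7)^(1/0.619) = (62/5.7)^1.616.
62/5.7 = 10.877; 10.877^1.616 ≈ 47.26 hPa.
P_c = 1011 − 47.26 = 963.74 ≈ 964 hPa.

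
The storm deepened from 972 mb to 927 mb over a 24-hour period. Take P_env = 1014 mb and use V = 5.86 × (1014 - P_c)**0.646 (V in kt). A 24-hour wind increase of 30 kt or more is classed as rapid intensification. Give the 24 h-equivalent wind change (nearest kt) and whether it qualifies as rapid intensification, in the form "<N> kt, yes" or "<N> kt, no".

V₁: ΔP = 42, V ≈ 5.86 × 42^0.646 ≈ 65.54 kt.
V₂: ΔP = 87, V ≈ 5.86 × 87^0.646 ≈ 104.91 kt.
ΔV over 24 h = 39.37 kt → 24 h equivalent = 39.37 × 24/24 ≈ 39.37 kt.
39 kt ≥ 30 kt ⇒ rapid intensification.

39 kt, yes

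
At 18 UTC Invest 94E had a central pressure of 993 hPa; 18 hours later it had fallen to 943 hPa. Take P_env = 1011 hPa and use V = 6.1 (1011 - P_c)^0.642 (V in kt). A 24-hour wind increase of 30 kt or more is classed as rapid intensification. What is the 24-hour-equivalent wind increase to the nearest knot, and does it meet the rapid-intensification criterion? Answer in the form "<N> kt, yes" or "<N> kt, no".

V₁: ΔP = 18, V ≈ 6.1 × 18^0.642 ≈ 39.01 kt.
V₂: ΔP = 68, V ≈ 6.1 × 68^0.642 ≈ 91.58 kt.
ΔV over 18 h = 52.57 kt → 24 h equivalent = 52.57 × 24/18 ≈ 70.09 kt.
70 kt ≥ 30 kt ⇒ rapid intensification.

70 kt, yes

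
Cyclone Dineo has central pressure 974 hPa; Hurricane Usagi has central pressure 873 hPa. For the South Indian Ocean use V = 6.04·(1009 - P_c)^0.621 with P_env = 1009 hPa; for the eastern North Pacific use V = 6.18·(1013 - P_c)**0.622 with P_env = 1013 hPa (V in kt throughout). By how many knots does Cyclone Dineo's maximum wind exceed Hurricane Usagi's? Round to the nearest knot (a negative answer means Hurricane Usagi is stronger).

Cyclone Dineo: ΔP = 35; V ≈ 6.04 × 35^0.621 ≈ 54.94 kt.
Hurricane Usagi: ΔP = 140; V ≈ 6.18 × 140^0.622 ≈ 133.62 kt.
Difference ≈ 54.94 − 133.62 = -78.68 → -79 kt.

-79 kt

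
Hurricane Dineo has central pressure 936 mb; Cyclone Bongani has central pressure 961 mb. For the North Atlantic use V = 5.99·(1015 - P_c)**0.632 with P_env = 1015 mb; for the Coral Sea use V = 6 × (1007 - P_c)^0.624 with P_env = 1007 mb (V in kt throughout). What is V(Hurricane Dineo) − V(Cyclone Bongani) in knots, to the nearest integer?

29 kt

Hurricane Dineo: ΔP = 79; V ≈ 5.99 × 79^0.632 ≈ 94.78 kt.
Cyclone Bongani: ΔP = 46; V ≈ 6 × 46^0.624 ≈ 65.42 kt.
Difference ≈ 94.78 − 65.42 = 29.36 → 29 kt.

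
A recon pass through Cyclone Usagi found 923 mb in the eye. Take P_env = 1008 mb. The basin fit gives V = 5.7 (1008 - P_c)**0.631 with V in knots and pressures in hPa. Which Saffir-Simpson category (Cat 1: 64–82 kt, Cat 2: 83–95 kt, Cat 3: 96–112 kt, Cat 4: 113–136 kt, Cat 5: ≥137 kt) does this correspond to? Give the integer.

ΔP = 1008 − 923 = 85 mb.
V ≈ 5.7 × 85^0.631 = 5.7 × 16.50 ≈ 94 kt.
94 kt falls in the Category 2 band.

2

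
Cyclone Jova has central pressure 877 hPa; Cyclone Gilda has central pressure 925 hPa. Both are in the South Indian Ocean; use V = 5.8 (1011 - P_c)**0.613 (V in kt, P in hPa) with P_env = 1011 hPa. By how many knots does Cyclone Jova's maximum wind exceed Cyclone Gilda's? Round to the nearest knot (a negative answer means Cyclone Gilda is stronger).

28 kt

Cyclone Jova: ΔP = 134; V ≈ 5.8 × 134^0.613 ≈ 116.77 kt.
Cyclone Gilda: ΔP = 86; V ≈ 5.8 × 86^0.613 ≈ 88.98 kt.
Difference ≈ 116.77 − 88.98 = 27.79 → 28 kt.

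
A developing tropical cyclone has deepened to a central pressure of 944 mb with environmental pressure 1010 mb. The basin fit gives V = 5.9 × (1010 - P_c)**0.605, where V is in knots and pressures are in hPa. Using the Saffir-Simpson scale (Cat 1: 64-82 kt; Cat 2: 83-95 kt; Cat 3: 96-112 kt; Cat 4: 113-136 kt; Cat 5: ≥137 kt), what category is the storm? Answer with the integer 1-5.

1

ΔP = 1010 − 944 = 66 mb.
V ≈ 5.9 × 66^0.605 = 5.9 × 12.61 ≈ 74 kt.
74 kt falls in the Category 1 band.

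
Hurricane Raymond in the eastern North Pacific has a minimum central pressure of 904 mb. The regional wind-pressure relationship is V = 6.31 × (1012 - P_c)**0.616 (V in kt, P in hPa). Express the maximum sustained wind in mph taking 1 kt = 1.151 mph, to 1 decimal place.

ΔP = 1012 − 904 = 108 mb.
V ≈ 6.31 × 108^0.616 = 6.31 × 17.889 ≈ 112.880 kt.
112.880 × 1.151 ≈ 129.93 mph → 129.9 mph.

129.9 mph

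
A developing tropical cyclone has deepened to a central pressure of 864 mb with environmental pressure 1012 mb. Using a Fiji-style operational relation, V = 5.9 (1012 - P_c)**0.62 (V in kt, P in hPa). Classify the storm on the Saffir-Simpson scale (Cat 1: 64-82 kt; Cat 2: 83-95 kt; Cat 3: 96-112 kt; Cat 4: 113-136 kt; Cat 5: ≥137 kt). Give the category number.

4

ΔP = 1012 − 864 = 148 mb.
V ≈ 5.9 × 148^0.62 = 5.9 × 22.16 ≈ 131 kt.
131 kt falls in the Category 4 band.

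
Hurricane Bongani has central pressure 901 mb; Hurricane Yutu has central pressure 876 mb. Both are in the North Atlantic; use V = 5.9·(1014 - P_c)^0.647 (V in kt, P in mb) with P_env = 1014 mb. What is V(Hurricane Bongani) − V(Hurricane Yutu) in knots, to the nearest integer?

-17 kt

Hurricane Bongani: ΔP = 113; V ≈ 5.9 × 113^0.647 ≈ 125.66 kt.
Hurricane Yutu: ΔP = 138; V ≈ 5.9 × 138^0.647 ≈ 143.01 kt.
Difference ≈ 125.66 − 143.01 = -17.35 → -17 kt.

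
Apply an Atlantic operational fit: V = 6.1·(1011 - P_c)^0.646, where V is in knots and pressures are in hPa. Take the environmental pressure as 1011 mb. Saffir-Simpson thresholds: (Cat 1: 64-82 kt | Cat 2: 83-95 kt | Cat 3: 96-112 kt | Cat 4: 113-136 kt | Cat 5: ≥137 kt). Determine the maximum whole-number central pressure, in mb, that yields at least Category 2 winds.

954 mb

Category 2 begins at V = 83 kt.
Required ΔP = (83/6.1)^(1/0.646) = 13.607^1.548 ≈ 56.89 mb.
P_c ≤ 1011 − 56.89 = 954.11, so the highest integer P_c is 954 mb.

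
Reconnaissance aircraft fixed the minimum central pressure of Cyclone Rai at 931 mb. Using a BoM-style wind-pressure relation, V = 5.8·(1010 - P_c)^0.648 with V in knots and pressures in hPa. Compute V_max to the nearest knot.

ΔP = 1010 − 931 = 79 mb.
79^0.648 ≈ 16.969.
V ≈ 5.8 × 16.969 ≈ 98.4 kt.

98 kt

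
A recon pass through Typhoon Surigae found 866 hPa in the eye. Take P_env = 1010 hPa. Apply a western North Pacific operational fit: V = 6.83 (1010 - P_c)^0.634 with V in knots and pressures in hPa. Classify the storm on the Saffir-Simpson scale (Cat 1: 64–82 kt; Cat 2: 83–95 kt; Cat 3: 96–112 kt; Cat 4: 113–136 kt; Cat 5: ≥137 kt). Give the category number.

5

ΔP = 1010 − 866 = 144 hPa.
V ≈ 6.83 × 144^0.634 = 6.83 × 23.36 ≈ 160 kt.
160 kt falls in the Category 5 band.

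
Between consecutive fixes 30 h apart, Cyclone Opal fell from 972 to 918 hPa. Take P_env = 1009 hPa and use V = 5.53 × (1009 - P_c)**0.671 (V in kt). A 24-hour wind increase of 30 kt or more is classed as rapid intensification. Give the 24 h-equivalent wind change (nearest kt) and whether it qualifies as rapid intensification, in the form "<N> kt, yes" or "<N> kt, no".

V₁: ΔP = 37, V ≈ 5.53 × 37^0.671 ≈ 62.37 kt.
V₂: ΔP = 91, V ≈ 5.53 × 91^0.671 ≈ 114.09 kt.
ΔV over 30 h = 51.72 kt → 24 h equivalent = 51.72 × 24/30 ≈ 41.38 kt.
41 kt ≥ 30 kt ⇒ rapid intensification.

41 kt, yes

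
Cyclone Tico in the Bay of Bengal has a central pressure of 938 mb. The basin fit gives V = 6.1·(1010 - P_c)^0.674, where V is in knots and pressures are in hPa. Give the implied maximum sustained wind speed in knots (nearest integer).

109 kt

ΔP = 1010 − 938 = 72 mb.
72^0.674 ≈ 17.858.
V ≈ 6.1 × 17.858 ≈ 108.9 kt.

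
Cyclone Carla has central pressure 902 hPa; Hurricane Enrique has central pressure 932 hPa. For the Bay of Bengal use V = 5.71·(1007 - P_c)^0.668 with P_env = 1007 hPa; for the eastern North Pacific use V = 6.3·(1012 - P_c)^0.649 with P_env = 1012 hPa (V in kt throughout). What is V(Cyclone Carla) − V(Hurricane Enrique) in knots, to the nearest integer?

20 kt

Cyclone Carla: ΔP = 105; V ≈ 5.71 × 105^0.668 ≈ 127.88 kt.
Hurricane Enrique: ΔP = 80; V ≈ 6.3 × 80^0.649 ≈ 108.25 kt.
Difference ≈ 127.88 − 108.25 = 19.63 → 20 kt.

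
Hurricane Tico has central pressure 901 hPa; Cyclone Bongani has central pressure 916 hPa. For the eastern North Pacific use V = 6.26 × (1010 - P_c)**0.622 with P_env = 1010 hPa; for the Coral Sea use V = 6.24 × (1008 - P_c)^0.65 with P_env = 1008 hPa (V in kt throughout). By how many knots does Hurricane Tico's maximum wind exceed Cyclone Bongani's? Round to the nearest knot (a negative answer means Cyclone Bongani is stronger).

-2 kt

Hurricane Tico: ΔP = 109; V ≈ 6.26 × 109^0.622 ≈ 115.84 kt.
Cyclone Bongani: ΔP = 92; V ≈ 6.24 × 92^0.65 ≈ 117.94 kt.
Difference ≈ 115.84 − 117.94 = -2.10 → -2 kt.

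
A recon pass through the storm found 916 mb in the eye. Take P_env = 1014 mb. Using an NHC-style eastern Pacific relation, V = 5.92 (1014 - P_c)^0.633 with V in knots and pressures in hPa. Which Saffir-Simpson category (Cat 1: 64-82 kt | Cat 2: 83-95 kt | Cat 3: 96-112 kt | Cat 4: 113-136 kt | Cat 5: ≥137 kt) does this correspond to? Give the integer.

ΔP = 1014 − 916 = 98 mb.
V ≈ 5.92 × 98^0.633 = 5.92 × 18.22 ≈ 108 kt.
108 kt falls in the Category 3 band.

3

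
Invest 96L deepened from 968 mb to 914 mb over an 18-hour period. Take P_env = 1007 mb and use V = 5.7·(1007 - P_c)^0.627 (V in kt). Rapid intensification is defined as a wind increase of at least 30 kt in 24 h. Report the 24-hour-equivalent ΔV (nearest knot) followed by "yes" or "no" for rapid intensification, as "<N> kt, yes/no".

V₁: ΔP = 39, V ≈ 5.7 × 39^0.627 ≈ 56.69 kt.
V₂: ΔP = 93, V ≈ 5.7 × 93^0.627 ≈ 97.75 kt.
ΔV over 18 h = 41.06 kt → 24 h equivalent = 41.06 × 24/18 ≈ 54.75 kt.
55 kt ≥ 30 kt ⇒ rapid intensification.

55 kt, yes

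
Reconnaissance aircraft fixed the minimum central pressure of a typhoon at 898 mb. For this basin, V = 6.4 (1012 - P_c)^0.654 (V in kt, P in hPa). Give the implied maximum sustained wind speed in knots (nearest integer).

ΔP = 1012 − 898 = 114 mb.
114^0.654 ≈ 22.142.
V ≈ 6.4 × 22.142 ≈ 141.7 kt.

142 kt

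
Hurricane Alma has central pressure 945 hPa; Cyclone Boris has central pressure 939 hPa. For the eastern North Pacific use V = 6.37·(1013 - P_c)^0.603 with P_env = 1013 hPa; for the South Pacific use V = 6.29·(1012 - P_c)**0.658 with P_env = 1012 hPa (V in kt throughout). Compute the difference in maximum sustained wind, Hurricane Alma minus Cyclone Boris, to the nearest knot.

Hurricane Alma: ΔP = 68; V ≈ 6.37 × 68^0.603 ≈ 81.12 kt.
Cyclone Boris: ΔP = 73; V ≈ 6.29 × 73^0.658 ≈ 105.86 kt.
Difference ≈ 81.12 − 105.86 = -24.74 → -25 kt.

-25 kt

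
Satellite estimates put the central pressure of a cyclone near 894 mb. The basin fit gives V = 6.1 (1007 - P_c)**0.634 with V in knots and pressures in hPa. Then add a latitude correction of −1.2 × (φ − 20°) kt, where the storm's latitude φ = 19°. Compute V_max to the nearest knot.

123 kt

ΔP = 1007 − 894 = 113 mb.
113^0.634 ≈ 20.029.
V ≈ 6.1 × 20.029 ≈ 122.2 kt.
Latitude correction: −1.2 × (19 − 20) = 1.2 kt.
Corrected V ≈ 123.4 kt → 123 kt.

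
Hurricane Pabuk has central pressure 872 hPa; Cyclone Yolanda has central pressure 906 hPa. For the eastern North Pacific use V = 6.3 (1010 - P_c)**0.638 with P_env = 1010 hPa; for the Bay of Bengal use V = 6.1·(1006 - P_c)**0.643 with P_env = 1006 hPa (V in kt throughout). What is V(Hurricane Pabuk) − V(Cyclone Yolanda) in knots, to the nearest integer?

28 kt

Hurricane Pabuk: ΔP = 138; V ≈ 6.3 × 138^0.638 ≈ 146.08 kt.
Cyclone Yolanda: ΔP = 100; V ≈ 6.1 × 100^0.643 ≈ 117.85 kt.
Difference ≈ 146.08 − 117.85 = 28.23 → 28 kt.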